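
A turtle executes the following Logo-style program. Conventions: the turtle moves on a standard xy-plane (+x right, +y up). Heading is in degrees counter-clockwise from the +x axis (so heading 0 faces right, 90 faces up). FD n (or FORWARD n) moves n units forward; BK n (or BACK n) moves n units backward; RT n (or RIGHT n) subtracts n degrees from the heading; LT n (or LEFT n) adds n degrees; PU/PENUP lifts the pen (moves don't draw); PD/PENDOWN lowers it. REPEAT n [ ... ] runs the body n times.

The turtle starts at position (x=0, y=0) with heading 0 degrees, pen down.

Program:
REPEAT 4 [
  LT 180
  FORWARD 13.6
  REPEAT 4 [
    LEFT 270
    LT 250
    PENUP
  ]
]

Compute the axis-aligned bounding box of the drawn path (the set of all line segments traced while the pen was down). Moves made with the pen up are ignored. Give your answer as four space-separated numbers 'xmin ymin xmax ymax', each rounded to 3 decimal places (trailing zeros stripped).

Answer: -13.6 0 0 0

Derivation:
Executing turtle program step by step:
Start: pos=(0,0), heading=0, pen down
REPEAT 4 [
  -- iteration 1/4 --
  LT 180: heading 0 -> 180
  FD 13.6: (0,0) -> (-13.6,0) [heading=180, draw]
  REPEAT 4 [
    -- iteration 1/4 --
    LT 270: heading 180 -> 90
    LT 250: heading 90 -> 340
    PU: pen up
    -- iteration 2/4 --
    LT 270: heading 340 -> 250
    LT 250: heading 250 -> 140
    PU: pen up
    -- iteration 3/4 --
    LT 270: heading 140 -> 50
    LT 250: heading 50 -> 300
    PU: pen up
    -- iteration 4/4 --
    LT 270: heading 300 -> 210
    LT 250: heading 210 -> 100
    PU: pen up
  ]
  -- iteration 2/4 --
  LT 180: heading 100 -> 280
  FD 13.6: (-13.6,0) -> (-11.238,-13.393) [heading=280, move]
  REPEAT 4 [
    -- iteration 1/4 --
    LT 270: heading 280 -> 190
    LT 250: heading 190 -> 80
    PU: pen up
    -- iteration 2/4 --
    LT 270: heading 80 -> 350
    LT 250: heading 350 -> 240
    PU: pen up
    -- iteration 3/4 --
    LT 270: heading 240 -> 150
    LT 250: heading 150 -> 40
    PU: pen up
    -- iteration 4/4 --
    LT 270: heading 40 -> 310
    LT 250: heading 310 -> 200
    PU: pen up
  ]
  -- iteration 3/4 --
  LT 180: heading 200 -> 20
  FD 13.6: (-11.238,-13.393) -> (1.541,-8.742) [heading=20, move]
  REPEAT 4 [
    -- iteration 1/4 --
    LT 270: heading 20 -> 290
    LT 250: heading 290 -> 180
    PU: pen up
    -- iteration 2/4 --
    LT 270: heading 180 -> 90
    LT 250: heading 90 -> 340
    PU: pen up
    -- iteration 3/4 --
    LT 270: heading 340 -> 250
    LT 250: heading 250 -> 140
    PU: pen up
    -- iteration 4/4 --
    LT 270: heading 140 -> 50
    LT 250: heading 50 -> 300
    PU: pen up
  ]
  -- iteration 4/4 --
  LT 180: heading 300 -> 120
  FD 13.6: (1.541,-8.742) -> (-5.259,3.036) [heading=120, move]
  REPEAT 4 [
    -- iteration 1/4 --
    LT 270: heading 120 -> 30
    LT 250: heading 30 -> 280
    PU: pen up
    -- iteration 2/4 --
    LT 270: heading 280 -> 190
    LT 250: heading 190 -> 80
    PU: pen up
    -- iteration 3/4 --
    LT 270: heading 80 -> 350
    LT 250: heading 350 -> 240
    PU: pen up
    -- iteration 4/4 --
    LT 270: heading 240 -> 150
    LT 250: heading 150 -> 40
    PU: pen up
  ]
]
Final: pos=(-5.259,3.036), heading=40, 1 segment(s) drawn

Segment endpoints: x in {-13.6, 0}, y in {0, 0}
xmin=-13.6, ymin=0, xmax=0, ymax=0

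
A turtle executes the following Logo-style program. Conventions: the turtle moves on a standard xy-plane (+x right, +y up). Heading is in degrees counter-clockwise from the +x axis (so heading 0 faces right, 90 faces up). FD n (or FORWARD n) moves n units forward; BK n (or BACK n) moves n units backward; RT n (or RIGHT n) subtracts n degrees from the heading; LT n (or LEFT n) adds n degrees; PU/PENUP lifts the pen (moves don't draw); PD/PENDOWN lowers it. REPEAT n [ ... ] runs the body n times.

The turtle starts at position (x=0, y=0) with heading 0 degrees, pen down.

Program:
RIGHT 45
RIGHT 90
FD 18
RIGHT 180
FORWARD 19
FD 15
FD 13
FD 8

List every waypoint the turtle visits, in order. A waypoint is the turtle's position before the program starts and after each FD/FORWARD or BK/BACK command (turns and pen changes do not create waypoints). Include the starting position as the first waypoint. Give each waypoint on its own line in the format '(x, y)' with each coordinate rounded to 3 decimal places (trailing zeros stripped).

Executing turtle program step by step:
Start: pos=(0,0), heading=0, pen down
RT 45: heading 0 -> 315
RT 90: heading 315 -> 225
FD 18: (0,0) -> (-12.728,-12.728) [heading=225, draw]
RT 180: heading 225 -> 45
FD 19: (-12.728,-12.728) -> (0.707,0.707) [heading=45, draw]
FD 15: (0.707,0.707) -> (11.314,11.314) [heading=45, draw]
FD 13: (11.314,11.314) -> (20.506,20.506) [heading=45, draw]
FD 8: (20.506,20.506) -> (26.163,26.163) [heading=45, draw]
Final: pos=(26.163,26.163), heading=45, 5 segment(s) drawn
Waypoints (6 total):
(0, 0)
(-12.728, -12.728)
(0.707, 0.707)
(11.314, 11.314)
(20.506, 20.506)
(26.163, 26.163)

Answer: (0, 0)
(-12.728, -12.728)
(0.707, 0.707)
(11.314, 11.314)
(20.506, 20.506)
(26.163, 26.163)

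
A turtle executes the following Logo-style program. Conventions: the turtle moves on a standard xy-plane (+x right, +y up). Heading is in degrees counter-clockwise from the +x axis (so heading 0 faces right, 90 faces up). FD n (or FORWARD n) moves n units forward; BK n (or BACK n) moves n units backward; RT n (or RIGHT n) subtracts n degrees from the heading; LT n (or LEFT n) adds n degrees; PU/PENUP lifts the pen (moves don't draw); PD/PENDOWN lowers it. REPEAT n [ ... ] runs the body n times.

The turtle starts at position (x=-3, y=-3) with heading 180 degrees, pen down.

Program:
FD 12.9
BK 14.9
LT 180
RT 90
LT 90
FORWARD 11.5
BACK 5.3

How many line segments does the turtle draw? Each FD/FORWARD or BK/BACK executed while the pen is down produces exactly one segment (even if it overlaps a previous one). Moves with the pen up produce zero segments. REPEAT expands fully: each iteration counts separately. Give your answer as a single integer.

Executing turtle program step by step:
Start: pos=(-3,-3), heading=180, pen down
FD 12.9: (-3,-3) -> (-15.9,-3) [heading=180, draw]
BK 14.9: (-15.9,-3) -> (-1,-3) [heading=180, draw]
LT 180: heading 180 -> 0
RT 90: heading 0 -> 270
LT 90: heading 270 -> 0
FD 11.5: (-1,-3) -> (10.5,-3) [heading=0, draw]
BK 5.3: (10.5,-3) -> (5.2,-3) [heading=0, draw]
Final: pos=(5.2,-3), heading=0, 4 segment(s) drawn
Segments drawn: 4

Answer: 4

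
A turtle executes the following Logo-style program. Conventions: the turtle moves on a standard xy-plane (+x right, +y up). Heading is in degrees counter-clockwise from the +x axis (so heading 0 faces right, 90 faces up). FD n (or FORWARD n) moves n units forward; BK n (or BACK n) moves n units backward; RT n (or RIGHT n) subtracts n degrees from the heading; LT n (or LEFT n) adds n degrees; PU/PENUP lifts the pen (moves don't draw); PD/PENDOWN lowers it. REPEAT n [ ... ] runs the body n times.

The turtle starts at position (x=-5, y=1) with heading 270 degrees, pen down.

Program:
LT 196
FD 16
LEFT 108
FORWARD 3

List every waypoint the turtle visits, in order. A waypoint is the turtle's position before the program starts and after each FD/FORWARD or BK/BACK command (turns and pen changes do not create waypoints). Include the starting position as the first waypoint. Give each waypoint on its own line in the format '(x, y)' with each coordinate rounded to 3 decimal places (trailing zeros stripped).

Executing turtle program step by step:
Start: pos=(-5,1), heading=270, pen down
LT 196: heading 270 -> 106
FD 16: (-5,1) -> (-9.41,16.38) [heading=106, draw]
LT 108: heading 106 -> 214
FD 3: (-9.41,16.38) -> (-11.897,14.703) [heading=214, draw]
Final: pos=(-11.897,14.703), heading=214, 2 segment(s) drawn
Waypoints (3 total):
(-5, 1)
(-9.41, 16.38)
(-11.897, 14.703)

Answer: (-5, 1)
(-9.41, 16.38)
(-11.897, 14.703)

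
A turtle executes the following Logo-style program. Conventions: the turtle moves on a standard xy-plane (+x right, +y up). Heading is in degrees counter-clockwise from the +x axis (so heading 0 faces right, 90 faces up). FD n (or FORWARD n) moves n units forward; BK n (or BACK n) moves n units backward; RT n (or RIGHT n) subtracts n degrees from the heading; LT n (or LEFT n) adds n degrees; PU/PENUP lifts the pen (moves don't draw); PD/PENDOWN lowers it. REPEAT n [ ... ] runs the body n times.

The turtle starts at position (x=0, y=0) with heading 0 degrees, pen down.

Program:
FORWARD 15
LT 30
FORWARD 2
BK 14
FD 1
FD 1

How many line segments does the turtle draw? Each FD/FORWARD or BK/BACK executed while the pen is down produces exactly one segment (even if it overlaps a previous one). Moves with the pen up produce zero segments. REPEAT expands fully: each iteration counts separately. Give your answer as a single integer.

Answer: 5

Derivation:
Executing turtle program step by step:
Start: pos=(0,0), heading=0, pen down
FD 15: (0,0) -> (15,0) [heading=0, draw]
LT 30: heading 0 -> 30
FD 2: (15,0) -> (16.732,1) [heading=30, draw]
BK 14: (16.732,1) -> (4.608,-6) [heading=30, draw]
FD 1: (4.608,-6) -> (5.474,-5.5) [heading=30, draw]
FD 1: (5.474,-5.5) -> (6.34,-5) [heading=30, draw]
Final: pos=(6.34,-5), heading=30, 5 segment(s) drawn
Segments drawn: 5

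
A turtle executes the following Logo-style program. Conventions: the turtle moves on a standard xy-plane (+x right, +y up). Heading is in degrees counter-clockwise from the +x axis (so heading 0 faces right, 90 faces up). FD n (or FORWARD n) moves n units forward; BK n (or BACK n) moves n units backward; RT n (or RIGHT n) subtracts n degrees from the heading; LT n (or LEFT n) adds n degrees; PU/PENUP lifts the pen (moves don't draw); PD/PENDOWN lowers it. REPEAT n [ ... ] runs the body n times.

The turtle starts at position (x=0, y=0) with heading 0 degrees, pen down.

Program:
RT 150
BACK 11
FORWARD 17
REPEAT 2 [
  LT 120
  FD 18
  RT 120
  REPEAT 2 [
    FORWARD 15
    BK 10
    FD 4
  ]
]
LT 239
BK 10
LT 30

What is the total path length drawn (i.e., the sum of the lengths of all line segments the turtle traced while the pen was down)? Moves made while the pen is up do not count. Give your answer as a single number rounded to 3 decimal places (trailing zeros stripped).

Executing turtle program step by step:
Start: pos=(0,0), heading=0, pen down
RT 150: heading 0 -> 210
BK 11: (0,0) -> (9.526,5.5) [heading=210, draw]
FD 17: (9.526,5.5) -> (-5.196,-3) [heading=210, draw]
REPEAT 2 [
  -- iteration 1/2 --
  LT 120: heading 210 -> 330
  FD 18: (-5.196,-3) -> (10.392,-12) [heading=330, draw]
  RT 120: heading 330 -> 210
  REPEAT 2 [
    -- iteration 1/2 --
    FD 15: (10.392,-12) -> (-2.598,-19.5) [heading=210, draw]
    BK 10: (-2.598,-19.5) -> (6.062,-14.5) [heading=210, draw]
    FD 4: (6.062,-14.5) -> (2.598,-16.5) [heading=210, draw]
    -- iteration 2/2 --
    FD 15: (2.598,-16.5) -> (-10.392,-24) [heading=210, draw]
    BK 10: (-10.392,-24) -> (-1.732,-19) [heading=210, draw]
    FD 4: (-1.732,-19) -> (-5.196,-21) [heading=210, draw]
  ]
  -- iteration 2/2 --
  LT 120: heading 210 -> 330
  FD 18: (-5.196,-21) -> (10.392,-30) [heading=330, draw]
  RT 120: heading 330 -> 210
  REPEAT 2 [
    -- iteration 1/2 --
    FD 15: (10.392,-30) -> (-2.598,-37.5) [heading=210, draw]
    BK 10: (-2.598,-37.5) -> (6.062,-32.5) [heading=210, draw]
    FD 4: (6.062,-32.5) -> (2.598,-34.5) [heading=210, draw]
    -- iteration 2/2 --
    FD 15: (2.598,-34.5) -> (-10.392,-42) [heading=210, draw]
    BK 10: (-10.392,-42) -> (-1.732,-37) [heading=210, draw]
    FD 4: (-1.732,-37) -> (-5.196,-39) [heading=210, draw]
  ]
]
LT 239: heading 210 -> 89
BK 10: (-5.196,-39) -> (-5.371,-48.998) [heading=89, draw]
LT 30: heading 89 -> 119
Final: pos=(-5.371,-48.998), heading=119, 17 segment(s) drawn

Segment lengths:
  seg 1: (0,0) -> (9.526,5.5), length = 11
  seg 2: (9.526,5.5) -> (-5.196,-3), length = 17
  seg 3: (-5.196,-3) -> (10.392,-12), length = 18
  seg 4: (10.392,-12) -> (-2.598,-19.5), length = 15
  seg 5: (-2.598,-19.5) -> (6.062,-14.5), length = 10
  seg 6: (6.062,-14.5) -> (2.598,-16.5), length = 4
  seg 7: (2.598,-16.5) -> (-10.392,-24), length = 15
  seg 8: (-10.392,-24) -> (-1.732,-19), length = 10
  seg 9: (-1.732,-19) -> (-5.196,-21), length = 4
  seg 10: (-5.196,-21) -> (10.392,-30), length = 18
  seg 11: (10.392,-30) -> (-2.598,-37.5), length = 15
  seg 12: (-2.598,-37.5) -> (6.062,-32.5), length = 10
  seg 13: (6.062,-32.5) -> (2.598,-34.5), length = 4
  seg 14: (2.598,-34.5) -> (-10.392,-42), length = 15
  seg 15: (-10.392,-42) -> (-1.732,-37), length = 10
  seg 16: (-1.732,-37) -> (-5.196,-39), length = 4
  seg 17: (-5.196,-39) -> (-5.371,-48.998), length = 10
Total = 190

Answer: 190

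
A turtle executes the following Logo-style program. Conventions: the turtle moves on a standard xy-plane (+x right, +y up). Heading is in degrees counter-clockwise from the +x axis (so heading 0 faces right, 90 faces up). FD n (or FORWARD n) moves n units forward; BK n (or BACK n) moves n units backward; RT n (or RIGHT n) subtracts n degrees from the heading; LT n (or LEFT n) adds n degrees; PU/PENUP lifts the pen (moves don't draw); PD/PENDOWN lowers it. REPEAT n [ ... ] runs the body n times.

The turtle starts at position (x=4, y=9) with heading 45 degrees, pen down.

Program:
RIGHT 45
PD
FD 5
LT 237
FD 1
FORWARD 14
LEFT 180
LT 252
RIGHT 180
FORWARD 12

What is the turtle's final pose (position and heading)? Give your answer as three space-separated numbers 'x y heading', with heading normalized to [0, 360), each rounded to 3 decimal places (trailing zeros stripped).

Executing turtle program step by step:
Start: pos=(4,9), heading=45, pen down
RT 45: heading 45 -> 0
PD: pen down
FD 5: (4,9) -> (9,9) [heading=0, draw]
LT 237: heading 0 -> 237
FD 1: (9,9) -> (8.455,8.161) [heading=237, draw]
FD 14: (8.455,8.161) -> (0.83,-3.58) [heading=237, draw]
LT 180: heading 237 -> 57
LT 252: heading 57 -> 309
RT 180: heading 309 -> 129
FD 12: (0.83,-3.58) -> (-6.721,5.746) [heading=129, draw]
Final: pos=(-6.721,5.746), heading=129, 4 segment(s) drawn

Answer: -6.721 5.746 129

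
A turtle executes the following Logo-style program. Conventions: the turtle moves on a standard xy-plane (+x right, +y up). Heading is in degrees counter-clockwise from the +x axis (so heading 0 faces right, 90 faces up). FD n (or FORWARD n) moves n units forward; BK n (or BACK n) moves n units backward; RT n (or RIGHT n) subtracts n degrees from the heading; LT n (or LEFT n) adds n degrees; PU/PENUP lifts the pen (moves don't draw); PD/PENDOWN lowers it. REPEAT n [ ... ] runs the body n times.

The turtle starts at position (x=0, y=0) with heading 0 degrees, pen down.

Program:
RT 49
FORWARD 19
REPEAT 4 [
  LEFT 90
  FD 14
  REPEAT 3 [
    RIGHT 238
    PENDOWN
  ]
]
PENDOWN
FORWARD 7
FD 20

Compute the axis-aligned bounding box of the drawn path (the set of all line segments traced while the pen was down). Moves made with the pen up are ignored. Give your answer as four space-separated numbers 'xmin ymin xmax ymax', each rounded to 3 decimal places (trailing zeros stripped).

Executing turtle program step by step:
Start: pos=(0,0), heading=0, pen down
RT 49: heading 0 -> 311
FD 19: (0,0) -> (12.465,-14.339) [heading=311, draw]
REPEAT 4 [
  -- iteration 1/4 --
  LT 90: heading 311 -> 41
  FD 14: (12.465,-14.339) -> (23.031,-5.155) [heading=41, draw]
  REPEAT 3 [
    -- iteration 1/3 --
    RT 238: heading 41 -> 163
    PD: pen down
    -- iteration 2/3 --
    RT 238: heading 163 -> 285
    PD: pen down
    -- iteration 3/3 --
    RT 238: heading 285 -> 47
    PD: pen down
  ]
  -- iteration 2/4 --
  LT 90: heading 47 -> 137
  FD 14: (23.031,-5.155) -> (12.792,4.393) [heading=137, draw]
  REPEAT 3 [
    -- iteration 1/3 --
    RT 238: heading 137 -> 259
    PD: pen down
    -- iteration 2/3 --
    RT 238: heading 259 -> 21
    PD: pen down
    -- iteration 3/3 --
    RT 238: heading 21 -> 143
    PD: pen down
  ]
  -- iteration 3/4 --
  LT 90: heading 143 -> 233
  FD 14: (12.792,4.393) -> (4.367,-6.788) [heading=233, draw]
  REPEAT 3 [
    -- iteration 1/3 --
    RT 238: heading 233 -> 355
    PD: pen down
    -- iteration 2/3 --
    RT 238: heading 355 -> 117
    PD: pen down
    -- iteration 3/3 --
    RT 238: heading 117 -> 239
    PD: pen down
  ]
  -- iteration 4/4 --
  LT 90: heading 239 -> 329
  FD 14: (4.367,-6.788) -> (16.367,-13.998) [heading=329, draw]
  REPEAT 3 [
    -- iteration 1/3 --
    RT 238: heading 329 -> 91
    PD: pen down
    -- iteration 2/3 --
    RT 238: heading 91 -> 213
    PD: pen down
    -- iteration 3/3 --
    RT 238: heading 213 -> 335
    PD: pen down
  ]
]
PD: pen down
FD 7: (16.367,-13.998) -> (22.711,-16.956) [heading=335, draw]
FD 20: (22.711,-16.956) -> (40.837,-25.409) [heading=335, draw]
Final: pos=(40.837,-25.409), heading=335, 7 segment(s) drawn

Segment endpoints: x in {0, 4.367, 12.465, 12.792, 16.367, 22.711, 23.031, 40.837}, y in {-25.409, -16.956, -14.339, -13.998, -6.788, -5.155, 0, 4.393}
xmin=0, ymin=-25.409, xmax=40.837, ymax=4.393

Answer: 0 -25.409 40.837 4.393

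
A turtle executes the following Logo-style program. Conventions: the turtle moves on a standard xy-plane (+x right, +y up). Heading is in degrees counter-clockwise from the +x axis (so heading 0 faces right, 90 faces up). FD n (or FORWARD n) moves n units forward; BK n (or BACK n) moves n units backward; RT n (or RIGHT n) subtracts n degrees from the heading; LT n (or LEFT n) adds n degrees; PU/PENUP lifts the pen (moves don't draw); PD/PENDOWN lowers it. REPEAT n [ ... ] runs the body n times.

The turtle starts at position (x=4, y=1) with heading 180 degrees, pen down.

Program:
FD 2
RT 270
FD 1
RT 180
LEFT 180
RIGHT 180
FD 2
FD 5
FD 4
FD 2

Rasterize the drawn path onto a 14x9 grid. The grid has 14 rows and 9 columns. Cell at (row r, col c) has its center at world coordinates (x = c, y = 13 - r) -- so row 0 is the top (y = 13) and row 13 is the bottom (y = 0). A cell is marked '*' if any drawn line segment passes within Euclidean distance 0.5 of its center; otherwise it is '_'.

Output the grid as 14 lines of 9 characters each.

Segment 0: (4,1) -> (2,1)
Segment 1: (2,1) -> (2,0)
Segment 2: (2,0) -> (2,2)
Segment 3: (2,2) -> (2,7)
Segment 4: (2,7) -> (2,11)
Segment 5: (2,11) -> (2,13)

Answer: __*______
__*______
__*______
__*______
__*______
__*______
__*______
__*______
__*______
__*______
__*______
__*______
__***____
__*______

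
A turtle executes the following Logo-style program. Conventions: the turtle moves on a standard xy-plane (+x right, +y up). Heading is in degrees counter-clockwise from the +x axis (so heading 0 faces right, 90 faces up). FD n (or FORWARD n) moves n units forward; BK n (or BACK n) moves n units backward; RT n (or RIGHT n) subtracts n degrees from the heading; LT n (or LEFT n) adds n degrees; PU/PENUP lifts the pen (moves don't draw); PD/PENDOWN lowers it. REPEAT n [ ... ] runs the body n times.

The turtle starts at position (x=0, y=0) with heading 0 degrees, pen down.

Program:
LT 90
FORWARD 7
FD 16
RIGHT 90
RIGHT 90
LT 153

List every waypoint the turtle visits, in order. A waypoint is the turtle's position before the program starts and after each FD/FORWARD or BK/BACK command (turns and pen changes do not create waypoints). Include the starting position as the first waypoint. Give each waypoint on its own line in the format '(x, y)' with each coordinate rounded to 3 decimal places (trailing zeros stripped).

Answer: (0, 0)
(0, 7)
(0, 23)

Derivation:
Executing turtle program step by step:
Start: pos=(0,0), heading=0, pen down
LT 90: heading 0 -> 90
FD 7: (0,0) -> (0,7) [heading=90, draw]
FD 16: (0,7) -> (0,23) [heading=90, draw]
RT 90: heading 90 -> 0
RT 90: heading 0 -> 270
LT 153: heading 270 -> 63
Final: pos=(0,23), heading=63, 2 segment(s) drawn
Waypoints (3 total):
(0, 0)
(0, 7)
(0, 23)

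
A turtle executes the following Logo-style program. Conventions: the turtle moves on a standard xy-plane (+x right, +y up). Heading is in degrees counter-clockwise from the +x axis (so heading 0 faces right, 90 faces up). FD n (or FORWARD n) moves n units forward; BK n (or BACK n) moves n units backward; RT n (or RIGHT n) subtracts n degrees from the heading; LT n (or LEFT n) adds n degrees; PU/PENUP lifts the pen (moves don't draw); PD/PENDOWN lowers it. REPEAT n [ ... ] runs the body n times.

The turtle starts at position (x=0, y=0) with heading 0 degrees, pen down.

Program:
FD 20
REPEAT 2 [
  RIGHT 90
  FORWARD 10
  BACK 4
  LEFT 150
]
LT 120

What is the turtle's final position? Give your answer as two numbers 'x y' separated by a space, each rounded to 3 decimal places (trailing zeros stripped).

Answer: 25.196 -9

Derivation:
Executing turtle program step by step:
Start: pos=(0,0), heading=0, pen down
FD 20: (0,0) -> (20,0) [heading=0, draw]
REPEAT 2 [
  -- iteration 1/2 --
  RT 90: heading 0 -> 270
  FD 10: (20,0) -> (20,-10) [heading=270, draw]
  BK 4: (20,-10) -> (20,-6) [heading=270, draw]
  LT 150: heading 270 -> 60
  -- iteration 2/2 --
  RT 90: heading 60 -> 330
  FD 10: (20,-6) -> (28.66,-11) [heading=330, draw]
  BK 4: (28.66,-11) -> (25.196,-9) [heading=330, draw]
  LT 150: heading 330 -> 120
]
LT 120: heading 120 -> 240
Final: pos=(25.196,-9), heading=240, 5 segment(s) drawn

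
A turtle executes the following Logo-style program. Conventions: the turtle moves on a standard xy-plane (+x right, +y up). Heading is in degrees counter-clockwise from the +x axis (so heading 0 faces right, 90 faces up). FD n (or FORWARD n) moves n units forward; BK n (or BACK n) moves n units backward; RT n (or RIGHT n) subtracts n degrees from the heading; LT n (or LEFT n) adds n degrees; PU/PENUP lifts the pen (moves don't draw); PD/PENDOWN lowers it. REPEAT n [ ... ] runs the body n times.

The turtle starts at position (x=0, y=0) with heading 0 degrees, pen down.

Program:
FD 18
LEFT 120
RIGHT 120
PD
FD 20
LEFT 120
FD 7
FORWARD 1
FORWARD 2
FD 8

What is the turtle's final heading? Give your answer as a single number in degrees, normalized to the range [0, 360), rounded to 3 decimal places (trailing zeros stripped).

Answer: 120

Derivation:
Executing turtle program step by step:
Start: pos=(0,0), heading=0, pen down
FD 18: (0,0) -> (18,0) [heading=0, draw]
LT 120: heading 0 -> 120
RT 120: heading 120 -> 0
PD: pen down
FD 20: (18,0) -> (38,0) [heading=0, draw]
LT 120: heading 0 -> 120
FD 7: (38,0) -> (34.5,6.062) [heading=120, draw]
FD 1: (34.5,6.062) -> (34,6.928) [heading=120, draw]
FD 2: (34,6.928) -> (33,8.66) [heading=120, draw]
FD 8: (33,8.66) -> (29,15.588) [heading=120, draw]
Final: pos=(29,15.588), heading=120, 6 segment(s) drawn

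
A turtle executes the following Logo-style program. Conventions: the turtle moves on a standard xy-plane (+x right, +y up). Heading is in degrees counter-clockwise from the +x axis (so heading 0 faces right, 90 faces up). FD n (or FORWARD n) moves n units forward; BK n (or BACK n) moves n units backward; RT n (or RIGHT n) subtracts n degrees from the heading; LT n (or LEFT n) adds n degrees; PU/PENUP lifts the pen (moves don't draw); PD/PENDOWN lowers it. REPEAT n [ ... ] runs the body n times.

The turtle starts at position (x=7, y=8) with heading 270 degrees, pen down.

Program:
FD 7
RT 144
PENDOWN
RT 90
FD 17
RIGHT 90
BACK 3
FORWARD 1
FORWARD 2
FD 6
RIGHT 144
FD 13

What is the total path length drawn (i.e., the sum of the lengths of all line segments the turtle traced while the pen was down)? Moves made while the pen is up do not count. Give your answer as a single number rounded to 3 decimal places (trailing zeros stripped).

Executing turtle program step by step:
Start: pos=(7,8), heading=270, pen down
FD 7: (7,8) -> (7,1) [heading=270, draw]
RT 144: heading 270 -> 126
PD: pen down
RT 90: heading 126 -> 36
FD 17: (7,1) -> (20.753,10.992) [heading=36, draw]
RT 90: heading 36 -> 306
BK 3: (20.753,10.992) -> (18.99,13.419) [heading=306, draw]
FD 1: (18.99,13.419) -> (19.578,12.61) [heading=306, draw]
FD 2: (19.578,12.61) -> (20.753,10.992) [heading=306, draw]
FD 6: (20.753,10.992) -> (24.28,6.138) [heading=306, draw]
RT 144: heading 306 -> 162
FD 13: (24.28,6.138) -> (11.916,10.155) [heading=162, draw]
Final: pos=(11.916,10.155), heading=162, 7 segment(s) drawn

Segment lengths:
  seg 1: (7,8) -> (7,1), length = 7
  seg 2: (7,1) -> (20.753,10.992), length = 17
  seg 3: (20.753,10.992) -> (18.99,13.419), length = 3
  seg 4: (18.99,13.419) -> (19.578,12.61), length = 1
  seg 5: (19.578,12.61) -> (20.753,10.992), length = 2
  seg 6: (20.753,10.992) -> (24.28,6.138), length = 6
  seg 7: (24.28,6.138) -> (11.916,10.155), length = 13
Total = 49

Answer: 49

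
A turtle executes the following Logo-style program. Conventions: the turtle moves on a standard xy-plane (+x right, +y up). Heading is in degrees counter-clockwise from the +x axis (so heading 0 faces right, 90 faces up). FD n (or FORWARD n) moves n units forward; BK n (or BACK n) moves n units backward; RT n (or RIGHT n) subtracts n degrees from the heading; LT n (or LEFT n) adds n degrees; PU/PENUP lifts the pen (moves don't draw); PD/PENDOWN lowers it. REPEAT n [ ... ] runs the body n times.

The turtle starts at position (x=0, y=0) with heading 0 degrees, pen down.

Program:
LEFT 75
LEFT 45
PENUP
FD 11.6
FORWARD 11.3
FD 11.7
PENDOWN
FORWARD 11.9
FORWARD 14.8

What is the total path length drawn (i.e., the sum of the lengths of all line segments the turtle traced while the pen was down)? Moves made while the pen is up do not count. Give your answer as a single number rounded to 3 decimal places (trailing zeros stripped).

Executing turtle program step by step:
Start: pos=(0,0), heading=0, pen down
LT 75: heading 0 -> 75
LT 45: heading 75 -> 120
PU: pen up
FD 11.6: (0,0) -> (-5.8,10.046) [heading=120, move]
FD 11.3: (-5.8,10.046) -> (-11.45,19.832) [heading=120, move]
FD 11.7: (-11.45,19.832) -> (-17.3,29.964) [heading=120, move]
PD: pen down
FD 11.9: (-17.3,29.964) -> (-23.25,40.27) [heading=120, draw]
FD 14.8: (-23.25,40.27) -> (-30.65,53.087) [heading=120, draw]
Final: pos=(-30.65,53.087), heading=120, 2 segment(s) drawn

Segment lengths:
  seg 1: (-17.3,29.964) -> (-23.25,40.27), length = 11.9
  seg 2: (-23.25,40.27) -> (-30.65,53.087), length = 14.8
Total = 26.7

Answer: 26.7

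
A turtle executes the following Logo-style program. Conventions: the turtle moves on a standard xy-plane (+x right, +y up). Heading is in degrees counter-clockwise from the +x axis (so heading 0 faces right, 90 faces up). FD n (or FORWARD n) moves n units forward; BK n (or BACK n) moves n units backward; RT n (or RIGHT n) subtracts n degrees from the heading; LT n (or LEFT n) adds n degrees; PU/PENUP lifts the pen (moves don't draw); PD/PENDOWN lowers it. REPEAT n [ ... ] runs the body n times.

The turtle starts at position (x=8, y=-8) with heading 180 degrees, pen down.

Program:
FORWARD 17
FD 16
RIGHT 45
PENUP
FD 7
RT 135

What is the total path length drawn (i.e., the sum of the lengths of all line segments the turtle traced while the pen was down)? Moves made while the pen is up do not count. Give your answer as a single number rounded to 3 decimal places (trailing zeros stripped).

Executing turtle program step by step:
Start: pos=(8,-8), heading=180, pen down
FD 17: (8,-8) -> (-9,-8) [heading=180, draw]
FD 16: (-9,-8) -> (-25,-8) [heading=180, draw]
RT 45: heading 180 -> 135
PU: pen up
FD 7: (-25,-8) -> (-29.95,-3.05) [heading=135, move]
RT 135: heading 135 -> 0
Final: pos=(-29.95,-3.05), heading=0, 2 segment(s) drawn

Segment lengths:
  seg 1: (8,-8) -> (-9,-8), length = 17
  seg 2: (-9,-8) -> (-25,-8), length = 16
Total = 33

Answer: 33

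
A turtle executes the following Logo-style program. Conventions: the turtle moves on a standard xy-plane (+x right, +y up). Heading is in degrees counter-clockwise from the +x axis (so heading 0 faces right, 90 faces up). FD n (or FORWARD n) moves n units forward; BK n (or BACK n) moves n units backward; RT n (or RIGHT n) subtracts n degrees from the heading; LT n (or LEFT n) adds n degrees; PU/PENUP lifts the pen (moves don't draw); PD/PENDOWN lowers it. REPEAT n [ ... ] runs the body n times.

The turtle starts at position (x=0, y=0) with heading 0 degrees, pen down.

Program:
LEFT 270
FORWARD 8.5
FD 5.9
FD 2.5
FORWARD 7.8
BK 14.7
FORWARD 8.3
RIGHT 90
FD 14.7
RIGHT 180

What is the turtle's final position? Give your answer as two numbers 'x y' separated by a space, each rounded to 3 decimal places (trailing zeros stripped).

Answer: -14.7 -18.3

Derivation:
Executing turtle program step by step:
Start: pos=(0,0), heading=0, pen down
LT 270: heading 0 -> 270
FD 8.5: (0,0) -> (0,-8.5) [heading=270, draw]
FD 5.9: (0,-8.5) -> (0,-14.4) [heading=270, draw]
FD 2.5: (0,-14.4) -> (0,-16.9) [heading=270, draw]
FD 7.8: (0,-16.9) -> (0,-24.7) [heading=270, draw]
BK 14.7: (0,-24.7) -> (0,-10) [heading=270, draw]
FD 8.3: (0,-10) -> (0,-18.3) [heading=270, draw]
RT 90: heading 270 -> 180
FD 14.7: (0,-18.3) -> (-14.7,-18.3) [heading=180, draw]
RT 180: heading 180 -> 0
Final: pos=(-14.7,-18.3), heading=0, 7 segment(s) drawn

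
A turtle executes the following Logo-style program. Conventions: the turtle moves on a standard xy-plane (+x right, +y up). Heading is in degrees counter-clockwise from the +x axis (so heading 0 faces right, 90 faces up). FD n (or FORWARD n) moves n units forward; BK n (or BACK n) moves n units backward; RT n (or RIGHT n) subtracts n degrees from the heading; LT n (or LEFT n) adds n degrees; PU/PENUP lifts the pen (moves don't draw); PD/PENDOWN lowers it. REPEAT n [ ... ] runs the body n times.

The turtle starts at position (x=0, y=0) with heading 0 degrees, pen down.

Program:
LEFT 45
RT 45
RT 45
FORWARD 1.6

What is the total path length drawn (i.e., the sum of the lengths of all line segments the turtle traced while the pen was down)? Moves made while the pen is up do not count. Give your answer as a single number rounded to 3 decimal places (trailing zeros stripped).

Executing turtle program step by step:
Start: pos=(0,0), heading=0, pen down
LT 45: heading 0 -> 45
RT 45: heading 45 -> 0
RT 45: heading 0 -> 315
FD 1.6: (0,0) -> (1.131,-1.131) [heading=315, draw]
Final: pos=(1.131,-1.131), heading=315, 1 segment(s) drawn

Segment lengths:
  seg 1: (0,0) -> (1.131,-1.131), length = 1.6
Total = 1.6

Answer: 1.6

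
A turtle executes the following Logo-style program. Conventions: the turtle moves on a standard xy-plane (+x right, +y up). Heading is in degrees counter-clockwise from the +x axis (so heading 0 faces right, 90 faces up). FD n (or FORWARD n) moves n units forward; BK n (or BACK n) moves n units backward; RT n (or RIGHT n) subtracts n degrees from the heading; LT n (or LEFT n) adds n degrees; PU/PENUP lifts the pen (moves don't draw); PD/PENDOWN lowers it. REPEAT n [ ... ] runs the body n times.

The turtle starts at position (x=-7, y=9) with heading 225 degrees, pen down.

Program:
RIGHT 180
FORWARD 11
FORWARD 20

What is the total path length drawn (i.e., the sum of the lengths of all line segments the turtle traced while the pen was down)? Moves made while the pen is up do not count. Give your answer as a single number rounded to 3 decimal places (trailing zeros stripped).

Executing turtle program step by step:
Start: pos=(-7,9), heading=225, pen down
RT 180: heading 225 -> 45
FD 11: (-7,9) -> (0.778,16.778) [heading=45, draw]
FD 20: (0.778,16.778) -> (14.92,30.92) [heading=45, draw]
Final: pos=(14.92,30.92), heading=45, 2 segment(s) drawn

Segment lengths:
  seg 1: (-7,9) -> (0.778,16.778), length = 11
  seg 2: (0.778,16.778) -> (14.92,30.92), length = 20
Total = 31

Answer: 31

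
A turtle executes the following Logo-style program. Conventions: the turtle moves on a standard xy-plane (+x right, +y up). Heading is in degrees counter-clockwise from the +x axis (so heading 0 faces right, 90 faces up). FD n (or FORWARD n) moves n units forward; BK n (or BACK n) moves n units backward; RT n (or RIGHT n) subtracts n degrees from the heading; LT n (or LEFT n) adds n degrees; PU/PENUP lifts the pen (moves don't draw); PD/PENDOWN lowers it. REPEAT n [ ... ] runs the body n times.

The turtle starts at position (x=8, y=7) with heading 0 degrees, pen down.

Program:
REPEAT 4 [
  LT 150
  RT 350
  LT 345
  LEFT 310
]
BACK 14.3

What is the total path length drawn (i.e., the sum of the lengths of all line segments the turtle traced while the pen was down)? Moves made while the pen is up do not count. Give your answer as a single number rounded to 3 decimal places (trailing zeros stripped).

Executing turtle program step by step:
Start: pos=(8,7), heading=0, pen down
REPEAT 4 [
  -- iteration 1/4 --
  LT 150: heading 0 -> 150
  RT 350: heading 150 -> 160
  LT 345: heading 160 -> 145
  LT 310: heading 145 -> 95
  -- iteration 2/4 --
  LT 150: heading 95 -> 245
  RT 350: heading 245 -> 255
  LT 345: heading 255 -> 240
  LT 310: heading 240 -> 190
  -- iteration 3/4 --
  LT 150: heading 190 -> 340
  RT 350: heading 340 -> 350
  LT 345: heading 350 -> 335
  LT 310: heading 335 -> 285
  -- iteration 4/4 --
  LT 150: heading 285 -> 75
  RT 350: heading 75 -> 85
  LT 345: heading 85 -> 70
  LT 310: heading 70 -> 20
]
BK 14.3: (8,7) -> (-5.438,2.109) [heading=20, draw]
Final: pos=(-5.438,2.109), heading=20, 1 segment(s) drawn

Segment lengths:
  seg 1: (8,7) -> (-5.438,2.109), length = 14.3
Total = 14.3

Answer: 14.3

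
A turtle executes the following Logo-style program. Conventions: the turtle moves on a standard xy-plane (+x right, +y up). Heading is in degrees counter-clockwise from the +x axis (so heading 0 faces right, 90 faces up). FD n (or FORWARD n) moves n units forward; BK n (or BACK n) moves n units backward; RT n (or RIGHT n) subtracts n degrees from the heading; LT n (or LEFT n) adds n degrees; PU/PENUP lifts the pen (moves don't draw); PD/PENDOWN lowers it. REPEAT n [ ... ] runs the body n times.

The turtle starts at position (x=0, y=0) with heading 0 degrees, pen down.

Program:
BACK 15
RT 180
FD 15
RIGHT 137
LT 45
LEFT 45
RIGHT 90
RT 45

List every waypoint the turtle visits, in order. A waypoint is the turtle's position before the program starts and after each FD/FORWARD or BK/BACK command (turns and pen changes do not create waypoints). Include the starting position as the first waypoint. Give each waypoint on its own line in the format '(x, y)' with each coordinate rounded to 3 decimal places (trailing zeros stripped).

Executing turtle program step by step:
Start: pos=(0,0), heading=0, pen down
BK 15: (0,0) -> (-15,0) [heading=0, draw]
RT 180: heading 0 -> 180
FD 15: (-15,0) -> (-30,0) [heading=180, draw]
RT 137: heading 180 -> 43
LT 45: heading 43 -> 88
LT 45: heading 88 -> 133
RT 90: heading 133 -> 43
RT 45: heading 43 -> 358
Final: pos=(-30,0), heading=358, 2 segment(s) drawn
Waypoints (3 total):
(0, 0)
(-15, 0)
(-30, 0)

Answer: (0, 0)
(-15, 0)
(-30, 0)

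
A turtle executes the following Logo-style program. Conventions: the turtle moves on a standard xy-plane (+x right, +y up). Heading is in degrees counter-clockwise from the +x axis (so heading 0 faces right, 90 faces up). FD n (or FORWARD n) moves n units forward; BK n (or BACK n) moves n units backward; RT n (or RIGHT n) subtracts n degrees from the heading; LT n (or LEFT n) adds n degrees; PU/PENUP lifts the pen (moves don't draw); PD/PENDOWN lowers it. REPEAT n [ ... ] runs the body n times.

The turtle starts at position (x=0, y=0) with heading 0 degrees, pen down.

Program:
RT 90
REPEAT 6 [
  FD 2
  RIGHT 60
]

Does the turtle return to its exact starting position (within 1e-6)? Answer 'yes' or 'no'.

Executing turtle program step by step:
Start: pos=(0,0), heading=0, pen down
RT 90: heading 0 -> 270
REPEAT 6 [
  -- iteration 1/6 --
  FD 2: (0,0) -> (0,-2) [heading=270, draw]
  RT 60: heading 270 -> 210
  -- iteration 2/6 --
  FD 2: (0,-2) -> (-1.732,-3) [heading=210, draw]
  RT 60: heading 210 -> 150
  -- iteration 3/6 --
  FD 2: (-1.732,-3) -> (-3.464,-2) [heading=150, draw]
  RT 60: heading 150 -> 90
  -- iteration 4/6 --
  FD 2: (-3.464,-2) -> (-3.464,0) [heading=90, draw]
  RT 60: heading 90 -> 30
  -- iteration 5/6 --
  FD 2: (-3.464,0) -> (-1.732,1) [heading=30, draw]
  RT 60: heading 30 -> 330
  -- iteration 6/6 --
  FD 2: (-1.732,1) -> (0,0) [heading=330, draw]
  RT 60: heading 330 -> 270
]
Final: pos=(0,0), heading=270, 6 segment(s) drawn

Start position: (0, 0)
Final position: (0, 0)
Distance = 0; < 1e-6 -> CLOSED

Answer: yes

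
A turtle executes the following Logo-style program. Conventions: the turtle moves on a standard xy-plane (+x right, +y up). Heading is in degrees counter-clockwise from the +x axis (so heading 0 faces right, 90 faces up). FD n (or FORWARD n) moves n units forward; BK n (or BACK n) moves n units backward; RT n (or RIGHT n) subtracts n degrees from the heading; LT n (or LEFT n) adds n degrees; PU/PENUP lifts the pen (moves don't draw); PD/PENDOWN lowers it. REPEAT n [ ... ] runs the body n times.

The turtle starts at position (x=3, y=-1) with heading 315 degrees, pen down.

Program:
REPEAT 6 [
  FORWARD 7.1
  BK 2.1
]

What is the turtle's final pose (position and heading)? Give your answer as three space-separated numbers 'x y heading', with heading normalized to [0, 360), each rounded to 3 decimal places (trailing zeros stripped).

Answer: 24.213 -22.213 315

Derivation:
Executing turtle program step by step:
Start: pos=(3,-1), heading=315, pen down
REPEAT 6 [
  -- iteration 1/6 --
  FD 7.1: (3,-1) -> (8.02,-6.02) [heading=315, draw]
  BK 2.1: (8.02,-6.02) -> (6.536,-4.536) [heading=315, draw]
  -- iteration 2/6 --
  FD 7.1: (6.536,-4.536) -> (11.556,-9.556) [heading=315, draw]
  BK 2.1: (11.556,-9.556) -> (10.071,-8.071) [heading=315, draw]
  -- iteration 3/6 --
  FD 7.1: (10.071,-8.071) -> (15.092,-13.092) [heading=315, draw]
  BK 2.1: (15.092,-13.092) -> (13.607,-11.607) [heading=315, draw]
  -- iteration 4/6 --
  FD 7.1: (13.607,-11.607) -> (18.627,-16.627) [heading=315, draw]
  BK 2.1: (18.627,-16.627) -> (17.142,-15.142) [heading=315, draw]
  -- iteration 5/6 --
  FD 7.1: (17.142,-15.142) -> (22.163,-20.163) [heading=315, draw]
  BK 2.1: (22.163,-20.163) -> (20.678,-18.678) [heading=315, draw]
  -- iteration 6/6 --
  FD 7.1: (20.678,-18.678) -> (25.698,-23.698) [heading=315, draw]
  BK 2.1: (25.698,-23.698) -> (24.213,-22.213) [heading=315, draw]
]
Final: pos=(24.213,-22.213), heading=315, 12 segment(s) drawn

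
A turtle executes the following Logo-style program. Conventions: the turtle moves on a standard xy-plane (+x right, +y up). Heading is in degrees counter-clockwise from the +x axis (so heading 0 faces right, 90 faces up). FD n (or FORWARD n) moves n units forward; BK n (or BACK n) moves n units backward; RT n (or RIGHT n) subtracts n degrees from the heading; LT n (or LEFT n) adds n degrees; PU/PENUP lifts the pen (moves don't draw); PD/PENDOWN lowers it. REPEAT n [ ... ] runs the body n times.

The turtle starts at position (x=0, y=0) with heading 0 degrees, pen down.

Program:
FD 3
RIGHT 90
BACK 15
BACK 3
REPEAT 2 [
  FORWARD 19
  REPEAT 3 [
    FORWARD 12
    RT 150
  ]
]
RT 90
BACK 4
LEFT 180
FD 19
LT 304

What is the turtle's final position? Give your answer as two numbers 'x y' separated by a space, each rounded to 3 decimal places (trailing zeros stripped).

Executing turtle program step by step:
Start: pos=(0,0), heading=0, pen down
FD 3: (0,0) -> (3,0) [heading=0, draw]
RT 90: heading 0 -> 270
BK 15: (3,0) -> (3,15) [heading=270, draw]
BK 3: (3,15) -> (3,18) [heading=270, draw]
REPEAT 2 [
  -- iteration 1/2 --
  FD 19: (3,18) -> (3,-1) [heading=270, draw]
  REPEAT 3 [
    -- iteration 1/3 --
    FD 12: (3,-1) -> (3,-13) [heading=270, draw]
    RT 150: heading 270 -> 120
    -- iteration 2/3 --
    FD 12: (3,-13) -> (-3,-2.608) [heading=120, draw]
    RT 150: heading 120 -> 330
    -- iteration 3/3 --
    FD 12: (-3,-2.608) -> (7.392,-8.608) [heading=330, draw]
    RT 150: heading 330 -> 180
  ]
  -- iteration 2/2 --
  FD 19: (7.392,-8.608) -> (-11.608,-8.608) [heading=180, draw]
  REPEAT 3 [
    -- iteration 1/3 --
    FD 12: (-11.608,-8.608) -> (-23.608,-8.608) [heading=180, draw]
    RT 150: heading 180 -> 30
    -- iteration 2/3 --
    FD 12: (-23.608,-8.608) -> (-13.215,-2.608) [heading=30, draw]
    RT 150: heading 30 -> 240
    -- iteration 3/3 --
    FD 12: (-13.215,-2.608) -> (-19.215,-13) [heading=240, draw]
    RT 150: heading 240 -> 90
  ]
]
RT 90: heading 90 -> 0
BK 4: (-19.215,-13) -> (-23.215,-13) [heading=0, draw]
LT 180: heading 0 -> 180
FD 19: (-23.215,-13) -> (-42.215,-13) [heading=180, draw]
LT 304: heading 180 -> 124
Final: pos=(-42.215,-13), heading=124, 13 segment(s) drawn

Answer: -42.215 -13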